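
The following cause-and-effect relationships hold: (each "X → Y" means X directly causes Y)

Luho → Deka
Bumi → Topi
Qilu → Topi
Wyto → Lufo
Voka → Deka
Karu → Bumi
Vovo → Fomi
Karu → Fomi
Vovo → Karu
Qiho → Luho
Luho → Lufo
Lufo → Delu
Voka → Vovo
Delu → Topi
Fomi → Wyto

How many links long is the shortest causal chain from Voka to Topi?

4

Shortest chain: Voka → Vovo → Karu → Bumi → Topi.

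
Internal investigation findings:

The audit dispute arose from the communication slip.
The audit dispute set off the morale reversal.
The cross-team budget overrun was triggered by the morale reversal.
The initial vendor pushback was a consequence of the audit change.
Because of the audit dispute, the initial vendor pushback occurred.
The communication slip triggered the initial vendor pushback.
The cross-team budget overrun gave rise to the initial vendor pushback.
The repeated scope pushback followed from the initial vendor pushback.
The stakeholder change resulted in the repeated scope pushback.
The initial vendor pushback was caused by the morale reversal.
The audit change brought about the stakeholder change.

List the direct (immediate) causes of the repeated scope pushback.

Upstream contributors include the communication slip, the audit dispute, the morale reversal, the cross-team budget overrun, the audit change, but only the initial vendor pushback, the stakeholder change feed directly into the repeated scope pushback.

the initial vendor pushback, the stakeholder change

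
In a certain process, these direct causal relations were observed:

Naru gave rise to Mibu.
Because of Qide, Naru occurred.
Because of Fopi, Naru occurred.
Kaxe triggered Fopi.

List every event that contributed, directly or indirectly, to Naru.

Immediate causes of Naru: Qide, Fopi.
Further upstream: Kaxe.

Fopi, Kaxe, Qide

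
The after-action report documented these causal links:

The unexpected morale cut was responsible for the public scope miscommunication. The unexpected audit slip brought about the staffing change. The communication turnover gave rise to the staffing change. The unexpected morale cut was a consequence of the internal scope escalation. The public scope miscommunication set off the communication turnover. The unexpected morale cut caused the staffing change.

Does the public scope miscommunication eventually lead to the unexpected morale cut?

The public scope miscommunication leads to the communication turnover, the staffing change; the unexpected morale cut is not among them.

No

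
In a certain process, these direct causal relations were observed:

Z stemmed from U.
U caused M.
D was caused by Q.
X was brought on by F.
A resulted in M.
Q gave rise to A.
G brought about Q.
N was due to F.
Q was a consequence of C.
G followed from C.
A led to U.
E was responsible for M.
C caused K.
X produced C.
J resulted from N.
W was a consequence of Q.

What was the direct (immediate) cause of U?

A

Upstream contributors include F, X, C, G, Q, but only A feeds directly into U.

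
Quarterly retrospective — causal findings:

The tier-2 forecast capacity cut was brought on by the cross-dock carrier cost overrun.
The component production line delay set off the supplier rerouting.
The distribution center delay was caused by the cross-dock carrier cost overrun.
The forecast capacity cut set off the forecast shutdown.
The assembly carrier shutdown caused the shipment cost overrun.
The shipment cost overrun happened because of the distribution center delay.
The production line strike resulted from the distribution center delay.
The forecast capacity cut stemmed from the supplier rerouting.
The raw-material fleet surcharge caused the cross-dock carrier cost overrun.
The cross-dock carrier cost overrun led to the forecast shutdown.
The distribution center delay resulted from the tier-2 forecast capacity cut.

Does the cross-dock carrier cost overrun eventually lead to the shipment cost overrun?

There is a causal chain: the cross-dock carrier cost overrun → the distribution center delay → the shipment cost overrun.

Yes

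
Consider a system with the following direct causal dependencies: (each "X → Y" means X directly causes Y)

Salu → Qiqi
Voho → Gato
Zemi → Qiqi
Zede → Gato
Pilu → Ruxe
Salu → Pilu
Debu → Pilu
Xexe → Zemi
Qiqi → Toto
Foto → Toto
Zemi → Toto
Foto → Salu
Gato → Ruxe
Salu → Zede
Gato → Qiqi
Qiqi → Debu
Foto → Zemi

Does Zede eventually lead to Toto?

There is a causal chain: Zede → Gato → Qiqi → Toto.

Yes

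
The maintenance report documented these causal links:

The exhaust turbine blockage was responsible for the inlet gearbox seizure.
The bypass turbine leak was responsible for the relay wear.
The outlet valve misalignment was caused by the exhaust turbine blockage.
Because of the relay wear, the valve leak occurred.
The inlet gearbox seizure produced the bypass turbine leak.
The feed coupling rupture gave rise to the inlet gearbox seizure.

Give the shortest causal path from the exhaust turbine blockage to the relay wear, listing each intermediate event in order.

the exhaust turbine blockage → the inlet gearbox seizure → the bypass turbine leak → the relay wear

the exhaust turbine blockage → the inlet gearbox seizure
the inlet gearbox seizure → the bypass turbine leak
the bypass turbine leak → the relay wear
Length: 3 steps.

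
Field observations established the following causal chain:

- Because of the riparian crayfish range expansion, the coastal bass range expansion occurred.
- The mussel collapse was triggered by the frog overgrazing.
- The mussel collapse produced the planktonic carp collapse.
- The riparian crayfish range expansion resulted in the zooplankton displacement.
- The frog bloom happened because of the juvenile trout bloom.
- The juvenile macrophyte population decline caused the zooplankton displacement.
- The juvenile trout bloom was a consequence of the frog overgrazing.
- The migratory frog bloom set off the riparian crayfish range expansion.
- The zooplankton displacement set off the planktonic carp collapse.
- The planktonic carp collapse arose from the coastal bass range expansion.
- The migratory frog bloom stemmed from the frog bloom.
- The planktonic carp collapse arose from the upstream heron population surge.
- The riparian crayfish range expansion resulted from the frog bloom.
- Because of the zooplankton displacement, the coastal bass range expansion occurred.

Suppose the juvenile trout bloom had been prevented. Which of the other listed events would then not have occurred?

Downstream of the juvenile trout bloom: the frog bloom, the migratory frog bloom, the riparian crayfish range expansion, the zooplankton displacement, the coastal bass range expansion, the planktonic carp collapse.
Of those, still caused via another path: the zooplankton displacement, the coastal bass range expansion, the planktonic carp collapse.
The remainder have no surviving cause.

the frog bloom, the migratory frog bloom, the riparian crayfish range expansion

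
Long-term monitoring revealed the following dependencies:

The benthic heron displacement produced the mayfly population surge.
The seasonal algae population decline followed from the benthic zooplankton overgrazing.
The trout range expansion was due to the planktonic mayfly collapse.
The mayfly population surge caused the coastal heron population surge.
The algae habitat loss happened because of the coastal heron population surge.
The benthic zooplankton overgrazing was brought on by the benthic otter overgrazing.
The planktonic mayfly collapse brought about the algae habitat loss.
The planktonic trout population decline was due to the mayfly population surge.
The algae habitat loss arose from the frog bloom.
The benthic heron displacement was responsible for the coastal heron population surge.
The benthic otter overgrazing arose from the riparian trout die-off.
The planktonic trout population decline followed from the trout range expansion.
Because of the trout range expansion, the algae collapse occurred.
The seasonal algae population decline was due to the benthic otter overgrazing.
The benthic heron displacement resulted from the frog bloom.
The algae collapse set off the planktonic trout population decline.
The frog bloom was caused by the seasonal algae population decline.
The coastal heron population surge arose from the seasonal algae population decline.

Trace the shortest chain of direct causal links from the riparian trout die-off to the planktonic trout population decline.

the riparian trout die-off → the benthic otter overgrazing
the benthic otter overgrazing → the seasonal algae population decline
the seasonal algae population decline → the frog bloom
the frog bloom → the benthic heron displacement
the benthic heron displacement → the mayfly population surge
the mayfly population surge → the planktonic trout population decline
Length: 6 steps.

the riparian trout die-off → the benthic otter overgrazing → the seasonal algae population decline → the frog bloom → the benthic heron displacement → the mayfly population surge → the planktonic trout population decline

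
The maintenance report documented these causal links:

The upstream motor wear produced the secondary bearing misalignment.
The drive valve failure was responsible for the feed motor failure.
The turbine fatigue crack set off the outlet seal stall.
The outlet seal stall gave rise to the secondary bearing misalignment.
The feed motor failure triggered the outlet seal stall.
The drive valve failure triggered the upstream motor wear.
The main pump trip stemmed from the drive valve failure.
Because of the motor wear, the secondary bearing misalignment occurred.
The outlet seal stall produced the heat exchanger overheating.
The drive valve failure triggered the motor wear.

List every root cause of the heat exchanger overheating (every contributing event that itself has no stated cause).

Tracing upstream from the heat exchanger overheating: the heat exchanger overheating ← the outlet seal stall ← the feed motor failure ← the drive valve failure.
A separate upstream branch: the heat exchanger overheating ← the outlet seal stall ← the turbine fatigue crack.
Each of those chain origins has no stated cause.

the drive valve failure, the turbine fatigue crack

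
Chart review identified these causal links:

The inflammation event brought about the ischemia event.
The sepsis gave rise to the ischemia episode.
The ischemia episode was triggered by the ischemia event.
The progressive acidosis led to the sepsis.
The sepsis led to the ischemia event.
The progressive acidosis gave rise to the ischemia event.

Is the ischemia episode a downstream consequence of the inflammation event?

Yes

There is a causal chain: the inflammation event → the ischemia event → the ischemia episode.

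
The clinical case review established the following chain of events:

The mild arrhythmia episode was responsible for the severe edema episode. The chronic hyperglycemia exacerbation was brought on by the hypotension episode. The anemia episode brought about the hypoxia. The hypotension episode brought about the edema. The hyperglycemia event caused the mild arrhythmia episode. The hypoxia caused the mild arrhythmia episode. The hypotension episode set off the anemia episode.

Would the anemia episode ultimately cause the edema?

No

The anemia episode leads to the hypoxia, the mild arrhythmia episode, the severe edema episode; the edema is not among them.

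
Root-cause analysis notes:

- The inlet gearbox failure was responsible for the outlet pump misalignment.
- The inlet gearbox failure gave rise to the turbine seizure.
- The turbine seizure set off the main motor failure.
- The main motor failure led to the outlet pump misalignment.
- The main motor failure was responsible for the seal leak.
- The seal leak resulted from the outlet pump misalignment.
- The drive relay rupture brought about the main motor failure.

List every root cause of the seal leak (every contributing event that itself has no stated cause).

the drive relay rupture, the inlet gearbox failure

Tracing upstream from the seal leak: the seal leak ← the outlet pump misalignment ← the inlet gearbox failure.
A separate upstream branch: the seal leak ← the main motor failure ← the drive relay rupture.
Each of those chain origins has no stated cause.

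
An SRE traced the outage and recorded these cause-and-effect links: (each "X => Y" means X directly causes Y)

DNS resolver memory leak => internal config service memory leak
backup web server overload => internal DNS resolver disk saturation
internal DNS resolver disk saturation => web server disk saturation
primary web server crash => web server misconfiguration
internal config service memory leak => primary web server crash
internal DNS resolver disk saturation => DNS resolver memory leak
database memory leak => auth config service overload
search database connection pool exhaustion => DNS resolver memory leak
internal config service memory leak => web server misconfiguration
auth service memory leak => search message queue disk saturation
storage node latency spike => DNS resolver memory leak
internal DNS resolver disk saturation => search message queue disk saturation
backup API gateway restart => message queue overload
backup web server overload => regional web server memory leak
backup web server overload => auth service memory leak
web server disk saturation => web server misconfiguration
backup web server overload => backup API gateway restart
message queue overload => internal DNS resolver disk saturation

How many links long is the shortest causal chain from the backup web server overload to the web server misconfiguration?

Shortest chain: the backup web server overload → the internal DNS resolver disk saturation → the web server disk saturation → the web server misconfiguration.

3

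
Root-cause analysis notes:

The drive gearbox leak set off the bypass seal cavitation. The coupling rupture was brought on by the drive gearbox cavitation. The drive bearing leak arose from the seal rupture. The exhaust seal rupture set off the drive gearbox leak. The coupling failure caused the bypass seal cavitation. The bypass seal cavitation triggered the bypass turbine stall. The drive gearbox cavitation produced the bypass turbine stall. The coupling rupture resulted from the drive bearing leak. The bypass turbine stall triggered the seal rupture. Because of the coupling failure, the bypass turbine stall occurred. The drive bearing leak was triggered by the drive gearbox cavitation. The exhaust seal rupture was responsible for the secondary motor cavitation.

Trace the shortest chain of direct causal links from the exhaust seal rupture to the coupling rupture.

the exhaust seal rupture → the drive gearbox leak → the bypass seal cavitation → the bypass turbine stall → the seal rupture → the drive bearing leak → the coupling rupture

the exhaust seal rupture → the drive gearbox leak
the drive gearbox leak → the bypass seal cavitation
the bypass seal cavitation → the bypass turbine stall
the bypass turbine stall → the seal rupture
the seal rupture → the drive bearing leak
the drive bearing leak → the coupling rupture
Length: 6 steps.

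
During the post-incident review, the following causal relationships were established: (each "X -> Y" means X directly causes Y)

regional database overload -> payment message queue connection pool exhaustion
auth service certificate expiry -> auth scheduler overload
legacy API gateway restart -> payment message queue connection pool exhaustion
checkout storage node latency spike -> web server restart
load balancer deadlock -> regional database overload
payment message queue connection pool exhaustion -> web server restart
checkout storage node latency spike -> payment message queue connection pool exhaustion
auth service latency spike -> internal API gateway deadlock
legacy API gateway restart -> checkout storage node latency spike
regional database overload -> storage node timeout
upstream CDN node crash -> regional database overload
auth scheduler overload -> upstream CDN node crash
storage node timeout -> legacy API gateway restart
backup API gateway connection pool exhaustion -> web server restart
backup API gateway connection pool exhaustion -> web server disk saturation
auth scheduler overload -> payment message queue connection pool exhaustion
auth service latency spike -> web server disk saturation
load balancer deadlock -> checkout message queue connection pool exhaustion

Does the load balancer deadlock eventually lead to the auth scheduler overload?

No

The load balancer deadlock leads to the checkout message queue connection pool exhaustion, the regional database overload, the storage node timeout, the legacy API gateway restart, the checkout storage node latency spike, the payment message queue connection pool exhaustion, the web server restart; the auth scheduler overload is not among them.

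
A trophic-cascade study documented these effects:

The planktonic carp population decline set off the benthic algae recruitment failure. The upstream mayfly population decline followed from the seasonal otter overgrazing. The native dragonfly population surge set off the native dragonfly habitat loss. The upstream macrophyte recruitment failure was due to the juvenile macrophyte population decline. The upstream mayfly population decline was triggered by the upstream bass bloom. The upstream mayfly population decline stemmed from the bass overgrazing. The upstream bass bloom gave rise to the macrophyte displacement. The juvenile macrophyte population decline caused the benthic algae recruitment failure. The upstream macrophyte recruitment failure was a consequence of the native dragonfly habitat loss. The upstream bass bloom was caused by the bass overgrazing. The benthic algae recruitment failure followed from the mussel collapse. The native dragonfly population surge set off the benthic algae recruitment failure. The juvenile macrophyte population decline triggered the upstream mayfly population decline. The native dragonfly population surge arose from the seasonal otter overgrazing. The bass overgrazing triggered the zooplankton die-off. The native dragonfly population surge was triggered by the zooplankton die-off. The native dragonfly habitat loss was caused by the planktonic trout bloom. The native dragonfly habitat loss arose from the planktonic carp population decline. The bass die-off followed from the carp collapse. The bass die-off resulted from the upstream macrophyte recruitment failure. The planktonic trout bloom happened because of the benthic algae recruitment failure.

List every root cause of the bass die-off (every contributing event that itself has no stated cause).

Tracing upstream from the bass die-off: the bass die-off ← the upstream macrophyte recruitment failure ← the native dragonfly habitat loss ← the native dragonfly population surge ← the zooplankton die-off ← the bass overgrazing.
A separate upstream branch: the bass die-off ← the upstream macrophyte recruitment failure ← the native dragonfly habitat loss ← the planktonic carp population decline.
A separate upstream branch: the bass die-off ← the upstream macrophyte recruitment failure ← the juvenile macrophyte population decline.
A separate upstream branch: the bass die-off ← the upstream macrophyte recruitment failure ← the native dragonfly habitat loss ← the native dragonfly population surge ← the seasonal otter overgrazing.
A separate upstream branch: the bass die-off ← the upstream macrophyte recruitment failure ← the native dragonfly habitat loss ← the planktonic trout bloom ← the benthic algae recruitment failure ← the mussel collapse.
A separate upstream branch: the bass die-off ← the carp collapse.
Each of those chain origins has no stated cause.

the bass overgrazing, the carp collapse, the juvenile macrophyte population decline, the mussel collapse, the planktonic carp population decline, the seasonal otter overgrazing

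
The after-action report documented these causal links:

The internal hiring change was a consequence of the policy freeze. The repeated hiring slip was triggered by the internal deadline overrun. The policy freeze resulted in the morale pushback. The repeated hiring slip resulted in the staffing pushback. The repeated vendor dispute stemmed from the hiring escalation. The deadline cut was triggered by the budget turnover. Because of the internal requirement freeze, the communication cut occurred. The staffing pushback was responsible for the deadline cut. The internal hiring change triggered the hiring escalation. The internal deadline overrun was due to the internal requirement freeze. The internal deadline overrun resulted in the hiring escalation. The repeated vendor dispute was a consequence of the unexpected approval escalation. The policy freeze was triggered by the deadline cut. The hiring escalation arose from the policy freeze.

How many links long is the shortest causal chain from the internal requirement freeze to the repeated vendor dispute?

3

Shortest chain: the internal requirement freeze → the internal deadline overrun → the hiring escalation → the repeated vendor dispute.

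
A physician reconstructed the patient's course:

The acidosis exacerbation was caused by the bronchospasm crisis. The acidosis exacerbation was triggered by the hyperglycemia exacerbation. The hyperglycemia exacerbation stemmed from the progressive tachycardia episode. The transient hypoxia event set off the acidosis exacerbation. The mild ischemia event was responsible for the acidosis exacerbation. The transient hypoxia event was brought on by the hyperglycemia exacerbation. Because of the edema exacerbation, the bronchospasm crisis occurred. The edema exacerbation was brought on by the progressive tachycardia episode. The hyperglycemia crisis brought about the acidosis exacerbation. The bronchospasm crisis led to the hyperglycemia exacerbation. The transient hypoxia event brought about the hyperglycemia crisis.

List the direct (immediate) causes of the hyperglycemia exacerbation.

the bronchospasm crisis, the progressive tachycardia episode

Upstream contributors include the edema exacerbation, but only the bronchospasm crisis, the progressive tachycardia episode feed directly into the hyperglycemia exacerbation.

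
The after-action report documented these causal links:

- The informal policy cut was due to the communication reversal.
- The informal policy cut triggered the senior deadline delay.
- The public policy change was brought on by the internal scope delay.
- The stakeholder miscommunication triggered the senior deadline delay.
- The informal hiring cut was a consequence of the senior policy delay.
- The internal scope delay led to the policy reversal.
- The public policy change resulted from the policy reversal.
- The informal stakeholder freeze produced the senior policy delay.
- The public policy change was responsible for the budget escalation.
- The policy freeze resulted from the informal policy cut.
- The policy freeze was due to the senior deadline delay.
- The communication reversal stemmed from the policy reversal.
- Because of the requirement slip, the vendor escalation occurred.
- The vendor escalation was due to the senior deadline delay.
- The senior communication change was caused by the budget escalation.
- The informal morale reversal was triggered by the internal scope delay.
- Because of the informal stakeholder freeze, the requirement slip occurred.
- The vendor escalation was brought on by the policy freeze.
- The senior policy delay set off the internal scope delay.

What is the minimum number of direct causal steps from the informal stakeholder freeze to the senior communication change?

5

Shortest chain: the informal stakeholder freeze → the senior policy delay → the internal scope delay → the public policy change → the budget escalation → the senior communication change.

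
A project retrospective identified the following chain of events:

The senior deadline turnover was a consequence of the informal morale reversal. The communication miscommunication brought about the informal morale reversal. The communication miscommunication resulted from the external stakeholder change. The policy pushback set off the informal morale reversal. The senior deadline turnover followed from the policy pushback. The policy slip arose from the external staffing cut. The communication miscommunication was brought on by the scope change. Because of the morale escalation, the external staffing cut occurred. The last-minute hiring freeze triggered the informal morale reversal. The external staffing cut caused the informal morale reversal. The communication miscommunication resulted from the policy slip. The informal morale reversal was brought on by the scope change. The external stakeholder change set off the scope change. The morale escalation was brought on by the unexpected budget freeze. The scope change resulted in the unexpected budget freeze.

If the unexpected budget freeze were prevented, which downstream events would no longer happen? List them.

Downstream of the unexpected budget freeze: the morale escalation, the external staffing cut, the policy slip, the communication miscommunication, the informal morale reversal, the senior deadline turnover.
Of those, still caused via another path: the communication miscommunication, the informal morale reversal, the senior deadline turnover.
The remainder have no surviving cause.

the external staffing cut, the morale escalation, the policy slip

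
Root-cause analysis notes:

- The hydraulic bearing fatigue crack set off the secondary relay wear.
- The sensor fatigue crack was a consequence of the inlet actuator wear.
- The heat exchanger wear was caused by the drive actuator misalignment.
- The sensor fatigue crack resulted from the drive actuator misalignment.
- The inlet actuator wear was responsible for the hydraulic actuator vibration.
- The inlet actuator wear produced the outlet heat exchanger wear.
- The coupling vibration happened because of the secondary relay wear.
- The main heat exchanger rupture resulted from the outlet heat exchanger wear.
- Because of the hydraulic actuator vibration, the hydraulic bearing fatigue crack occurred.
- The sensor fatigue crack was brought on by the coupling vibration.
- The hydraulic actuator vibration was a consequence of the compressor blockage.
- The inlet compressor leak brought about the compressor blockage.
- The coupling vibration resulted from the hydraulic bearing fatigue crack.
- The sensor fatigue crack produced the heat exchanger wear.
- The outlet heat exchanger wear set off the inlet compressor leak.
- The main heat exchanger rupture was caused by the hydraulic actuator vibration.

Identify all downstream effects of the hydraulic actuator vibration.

the coupling vibration, the heat exchanger wear, the hydraulic bearing fatigue crack, the main heat exchanger rupture, the secondary relay wear, the sensor fatigue crack

Direct effects: the hydraulic bearing fatigue crack, the main heat exchanger rupture.
2 steps out: the secondary relay wear, the coupling vibration.
3 steps out: the sensor fatigue crack.
4 steps out: the heat exchanger wear.
Not reachable from it: the inlet actuator wear, the outlet heat exchanger wear, the inlet compressor leak, the compressor blockage, the drive actuator misalignment.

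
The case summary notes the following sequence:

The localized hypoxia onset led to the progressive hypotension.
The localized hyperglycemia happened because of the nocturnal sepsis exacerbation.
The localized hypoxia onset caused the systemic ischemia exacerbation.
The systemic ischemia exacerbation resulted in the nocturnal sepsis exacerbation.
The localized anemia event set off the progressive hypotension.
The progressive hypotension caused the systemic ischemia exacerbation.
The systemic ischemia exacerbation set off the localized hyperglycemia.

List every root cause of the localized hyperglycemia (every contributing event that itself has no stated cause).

the localized anemia event, the localized hypoxia onset

Tracing upstream from the localized hyperglycemia: the localized hyperglycemia ← the systemic ischemia exacerbation ← the localized hypoxia onset.
A separate upstream branch: the localized hyperglycemia ← the systemic ischemia exacerbation ← the progressive hypotension ← the localized anemia event.
Each of those chain origins has no stated cause.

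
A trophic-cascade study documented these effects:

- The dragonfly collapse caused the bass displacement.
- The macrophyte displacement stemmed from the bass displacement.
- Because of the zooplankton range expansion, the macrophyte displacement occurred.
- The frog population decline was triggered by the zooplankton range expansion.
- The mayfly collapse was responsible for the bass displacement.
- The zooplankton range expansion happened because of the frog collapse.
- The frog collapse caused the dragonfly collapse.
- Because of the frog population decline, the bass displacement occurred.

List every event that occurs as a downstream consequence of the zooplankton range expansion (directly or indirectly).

the bass displacement, the frog population decline, the macrophyte displacement

Direct effects: the frog population decline, the macrophyte displacement.
2 steps out: the bass displacement.
Not reachable from it: the frog collapse, the mayfly collapse, the dragonfly collapse.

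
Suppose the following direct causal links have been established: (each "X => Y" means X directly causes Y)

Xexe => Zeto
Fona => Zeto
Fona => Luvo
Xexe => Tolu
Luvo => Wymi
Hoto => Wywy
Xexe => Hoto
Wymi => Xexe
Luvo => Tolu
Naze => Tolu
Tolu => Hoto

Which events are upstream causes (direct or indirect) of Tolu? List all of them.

Fona, Luvo, Naze, Wymi, Xexe

Immediate causes of Tolu: Luvo, Xexe, Naze.
Further upstream: Fona, Wymi.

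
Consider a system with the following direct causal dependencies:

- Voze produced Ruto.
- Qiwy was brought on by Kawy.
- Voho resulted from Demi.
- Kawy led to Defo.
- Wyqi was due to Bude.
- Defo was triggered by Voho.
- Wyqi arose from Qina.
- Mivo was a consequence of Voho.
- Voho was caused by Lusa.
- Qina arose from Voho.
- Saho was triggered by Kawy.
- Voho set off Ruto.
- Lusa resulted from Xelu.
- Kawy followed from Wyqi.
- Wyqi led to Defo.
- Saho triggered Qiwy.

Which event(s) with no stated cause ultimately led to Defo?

Bude, Demi, Xelu

Tracing upstream from Defo: Defo ← Voho ← Demi.
A separate upstream branch: Defo ← Wyqi ← Bude.
A separate upstream branch: Defo ← Voho ← Lusa ← Xelu.
Each of those chain origins has no stated cause.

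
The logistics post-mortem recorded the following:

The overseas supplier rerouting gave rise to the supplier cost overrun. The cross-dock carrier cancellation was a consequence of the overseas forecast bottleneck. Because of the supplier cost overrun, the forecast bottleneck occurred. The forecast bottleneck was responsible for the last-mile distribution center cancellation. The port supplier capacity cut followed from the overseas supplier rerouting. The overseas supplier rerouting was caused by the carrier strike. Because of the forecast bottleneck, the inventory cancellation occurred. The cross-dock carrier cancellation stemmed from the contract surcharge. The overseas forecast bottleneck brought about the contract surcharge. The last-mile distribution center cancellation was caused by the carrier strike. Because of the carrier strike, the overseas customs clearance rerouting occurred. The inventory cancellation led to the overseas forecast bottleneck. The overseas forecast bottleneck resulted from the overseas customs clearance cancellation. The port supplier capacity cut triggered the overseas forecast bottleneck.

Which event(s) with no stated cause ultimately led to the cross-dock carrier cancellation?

the carrier strike, the overseas customs clearance cancellation

Tracing upstream from the cross-dock carrier cancellation: the cross-dock carrier cancellation ← the overseas forecast bottleneck ← the port supplier capacity cut ← the overseas supplier rerouting ← the carrier strike.
A separate upstream branch: the cross-dock carrier cancellation ← the overseas forecast bottleneck ← the overseas customs clearance cancellation.
Each of those chain origins has no stated cause.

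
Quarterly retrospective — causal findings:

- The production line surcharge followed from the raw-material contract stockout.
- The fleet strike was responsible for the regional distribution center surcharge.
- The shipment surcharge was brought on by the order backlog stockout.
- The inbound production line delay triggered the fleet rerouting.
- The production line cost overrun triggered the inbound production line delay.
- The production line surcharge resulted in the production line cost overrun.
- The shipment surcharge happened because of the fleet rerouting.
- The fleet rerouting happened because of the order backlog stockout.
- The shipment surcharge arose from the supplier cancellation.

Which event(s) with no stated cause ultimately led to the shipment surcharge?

the order backlog stockout, the raw-material contract stockout, the supplier cancellation

Tracing upstream from the shipment surcharge: the shipment surcharge ← the fleet rerouting ← the inbound production line delay ← the production line cost overrun ← the production line surcharge ← the raw-material contract stockout.
A separate upstream branch: the shipment surcharge ← the supplier cancellation.
A separate upstream branch: the shipment surcharge ← the order backlog stockout.
Each of those chain origins has no stated cause.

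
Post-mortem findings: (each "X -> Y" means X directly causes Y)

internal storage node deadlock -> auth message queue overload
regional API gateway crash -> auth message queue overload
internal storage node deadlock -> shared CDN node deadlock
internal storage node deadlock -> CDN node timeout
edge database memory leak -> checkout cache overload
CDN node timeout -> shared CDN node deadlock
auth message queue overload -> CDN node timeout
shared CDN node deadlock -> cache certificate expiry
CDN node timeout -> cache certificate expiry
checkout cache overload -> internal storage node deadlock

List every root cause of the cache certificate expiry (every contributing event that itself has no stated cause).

Tracing upstream from the cache certificate expiry: the cache certificate expiry ← the CDN node timeout ← the internal storage node deadlock ← the checkout cache overload ← the edge database memory leak.
A separate upstream branch: the cache certificate expiry ← the CDN node timeout ← the auth message queue overload ← the regional API gateway crash.
Each of those chain origins has no stated cause.

the edge database memory leak, the regional API gateway crash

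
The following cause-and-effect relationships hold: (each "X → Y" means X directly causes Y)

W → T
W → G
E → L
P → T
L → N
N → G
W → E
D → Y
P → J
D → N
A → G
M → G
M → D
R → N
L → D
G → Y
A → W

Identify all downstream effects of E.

D, G, L, N, Y

Direct effects: L.
2 steps out: D, N.
3 steps out: G, Y.
Not reachable from it: A, W, P, R, T, J, M.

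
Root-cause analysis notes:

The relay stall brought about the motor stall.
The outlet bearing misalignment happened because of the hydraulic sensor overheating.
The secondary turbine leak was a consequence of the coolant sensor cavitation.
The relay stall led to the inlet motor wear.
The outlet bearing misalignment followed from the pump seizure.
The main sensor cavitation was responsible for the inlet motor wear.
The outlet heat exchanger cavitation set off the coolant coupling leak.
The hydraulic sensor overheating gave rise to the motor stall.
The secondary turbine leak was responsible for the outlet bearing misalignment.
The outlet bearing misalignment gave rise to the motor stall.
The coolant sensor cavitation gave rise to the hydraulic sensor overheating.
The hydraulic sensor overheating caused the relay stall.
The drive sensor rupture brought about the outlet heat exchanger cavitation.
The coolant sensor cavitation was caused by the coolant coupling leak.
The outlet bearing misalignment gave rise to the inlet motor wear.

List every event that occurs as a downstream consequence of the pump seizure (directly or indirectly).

Direct effects: the outlet bearing misalignment.
2 steps out: the motor stall, the inlet motor wear.
Not reachable from it: the drive sensor rupture, the outlet heat exchanger cavitation, the main sensor cavitation, the coolant coupling leak, the coolant sensor cavitation, the hydraulic sensor overheating, the secondary turbine leak, the relay stall.

the inlet motor wear, the motor stall, the outlet bearing misalignment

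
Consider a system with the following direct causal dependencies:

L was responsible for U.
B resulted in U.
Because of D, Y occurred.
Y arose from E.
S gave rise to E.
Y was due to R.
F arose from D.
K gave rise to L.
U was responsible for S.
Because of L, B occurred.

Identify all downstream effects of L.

Direct effects: B, U.
2 steps out: S.
3 steps out: E.
4 steps out: Y.
Not reachable from it: K, R, D, F.

B, E, S, U, Y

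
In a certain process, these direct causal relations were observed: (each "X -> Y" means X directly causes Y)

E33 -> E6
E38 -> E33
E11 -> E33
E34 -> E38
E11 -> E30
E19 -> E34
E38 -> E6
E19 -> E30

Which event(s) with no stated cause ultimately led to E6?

E11, E19

Tracing upstream from E6: E6 ← E38 ← E34 ← E19.
A separate upstream branch: E6 ← E33 ← E11.
Each of those chain origins has no stated cause.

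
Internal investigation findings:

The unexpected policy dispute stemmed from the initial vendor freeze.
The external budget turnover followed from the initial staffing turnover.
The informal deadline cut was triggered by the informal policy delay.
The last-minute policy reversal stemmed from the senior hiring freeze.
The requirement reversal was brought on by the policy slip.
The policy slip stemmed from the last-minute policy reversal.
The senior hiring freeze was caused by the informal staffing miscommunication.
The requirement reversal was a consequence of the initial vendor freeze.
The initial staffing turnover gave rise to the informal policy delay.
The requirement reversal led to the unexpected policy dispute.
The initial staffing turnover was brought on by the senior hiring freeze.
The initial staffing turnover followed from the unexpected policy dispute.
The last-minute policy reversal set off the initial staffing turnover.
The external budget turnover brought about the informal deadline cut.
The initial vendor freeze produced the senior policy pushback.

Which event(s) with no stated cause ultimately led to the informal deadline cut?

the informal staffing miscommunication, the initial vendor freeze

Tracing upstream from the informal deadline cut: the informal deadline cut ← the informal policy delay ← the initial staffing turnover ← the senior hiring freeze ← the informal staffing miscommunication.
A separate upstream branch: the informal deadline cut ← the informal policy delay ← the initial staffing turnover ← the unexpected policy dispute ← the initial vendor freeze.
Each of those chain origins has no stated cause.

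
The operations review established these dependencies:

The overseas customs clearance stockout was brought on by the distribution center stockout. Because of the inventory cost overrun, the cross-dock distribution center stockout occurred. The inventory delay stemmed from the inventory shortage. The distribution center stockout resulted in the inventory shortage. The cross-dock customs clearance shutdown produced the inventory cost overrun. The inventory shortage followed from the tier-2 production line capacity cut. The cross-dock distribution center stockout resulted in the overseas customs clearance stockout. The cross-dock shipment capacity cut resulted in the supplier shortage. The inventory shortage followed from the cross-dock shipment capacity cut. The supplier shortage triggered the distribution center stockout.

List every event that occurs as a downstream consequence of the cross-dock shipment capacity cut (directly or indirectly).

Direct effects: the supplier shortage, the inventory shortage.
2 steps out: the distribution center stockout, the inventory delay.
3 steps out: the overseas customs clearance stockout.
Not reachable from it: the cross-dock customs clearance shutdown, the tier-2 production line capacity cut, the inventory cost overrun, the cross-dock distribution center stockout.

the distribution center stockout, the inventory delay, the inventory shortage, the overseas customs clearance stockout, the supplier shortage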